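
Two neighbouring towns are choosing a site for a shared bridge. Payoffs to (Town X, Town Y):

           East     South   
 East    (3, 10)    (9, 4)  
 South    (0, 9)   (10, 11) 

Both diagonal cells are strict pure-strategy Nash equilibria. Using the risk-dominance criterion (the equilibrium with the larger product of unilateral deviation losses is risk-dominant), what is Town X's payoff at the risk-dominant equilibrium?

3

At both East: Town X loses 3 − 0 = 3 by deviating; Town Y loses 10 − 4 = 6. Product = 3·6 = 18.
At both South: Town X loses 10 − 9 = 1 by deviating; Town Y loses 11 − 9 = 2. Product = 1·2 = 2.
18 > 2, so both East is risk-dominant. Town X's payoff there is 3.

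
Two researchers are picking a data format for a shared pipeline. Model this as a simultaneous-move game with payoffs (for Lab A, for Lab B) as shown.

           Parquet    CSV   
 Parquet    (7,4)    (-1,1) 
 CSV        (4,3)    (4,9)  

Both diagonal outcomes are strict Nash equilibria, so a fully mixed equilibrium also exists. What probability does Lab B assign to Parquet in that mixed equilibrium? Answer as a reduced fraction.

Lab B's mix q on Parquet must make Lab A indifferent between Parquet and CSV.
Lab A's payoff from Parquet: 7q + (-1)(1−q). From CSV: 4q + 4(1−q).
Set equal: 3q = 5(1−q) → q = 5/8.

5/8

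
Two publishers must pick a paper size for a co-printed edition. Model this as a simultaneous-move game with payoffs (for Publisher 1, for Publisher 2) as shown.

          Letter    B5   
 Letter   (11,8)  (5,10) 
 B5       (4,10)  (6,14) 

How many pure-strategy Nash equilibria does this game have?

1

Both B5: Publisher 1 gets 6 (best alternative 5); Publisher 2 gets 14 (best alternative 10). Neither deviates — NE.
Both Letter is not a NE: Publisher 2 would switch to B5 (10 > 8).
No other cell survives both best-response checks, so there is 1 pure NE.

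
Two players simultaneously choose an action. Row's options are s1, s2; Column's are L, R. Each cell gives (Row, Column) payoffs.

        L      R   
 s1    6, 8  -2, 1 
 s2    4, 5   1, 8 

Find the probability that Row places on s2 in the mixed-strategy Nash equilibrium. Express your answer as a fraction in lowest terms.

Row's mix p on s1 must make Column indifferent between L and R.
Column's payoff from L: 8p + 5(1−p). From R: 1p + 8(1−p).
Set equal: 7p = 3(1−p) → p = 3/10.
Probability on s2 is 1 − 3/10 = 7/10.

7/10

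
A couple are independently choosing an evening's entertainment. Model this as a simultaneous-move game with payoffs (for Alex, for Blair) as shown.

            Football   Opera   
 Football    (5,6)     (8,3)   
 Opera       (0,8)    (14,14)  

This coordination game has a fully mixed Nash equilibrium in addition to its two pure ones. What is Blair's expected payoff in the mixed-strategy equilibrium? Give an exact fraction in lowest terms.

Alex mixes with probability p on Football, chosen so Blair is indifferent: 6p + 8(1−p) = 3p + 14(1−p) gives p = 2/3.
Blair's expected payoff is 6·2/3 + 8·1/3 = 20/3.

20/3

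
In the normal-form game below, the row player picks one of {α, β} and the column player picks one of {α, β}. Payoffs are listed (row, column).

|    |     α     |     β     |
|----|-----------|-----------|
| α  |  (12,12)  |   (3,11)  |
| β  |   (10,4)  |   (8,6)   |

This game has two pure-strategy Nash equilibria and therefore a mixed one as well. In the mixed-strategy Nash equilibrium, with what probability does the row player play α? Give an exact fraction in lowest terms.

The row player's mix p on α must make the column player indifferent between α and β.
The column player's payoff from α: 12p + 4(1−p). From β: 11p + 6(1−p).
Set equal: 1p = 2(1−p) → p = 2/3.

2/3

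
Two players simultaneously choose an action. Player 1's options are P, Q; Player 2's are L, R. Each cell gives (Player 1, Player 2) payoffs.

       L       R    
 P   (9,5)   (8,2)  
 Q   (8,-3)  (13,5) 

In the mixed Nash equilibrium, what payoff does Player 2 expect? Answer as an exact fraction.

31/11

Player 1 mixes with probability p on P, chosen so Player 2 is indifferent: 5p + (-3)(1−p) = 2p + 5(1−p) gives p = 8/11.
Player 2's expected payoff is 5·8/11 + (-3)·3/11 = 31/11.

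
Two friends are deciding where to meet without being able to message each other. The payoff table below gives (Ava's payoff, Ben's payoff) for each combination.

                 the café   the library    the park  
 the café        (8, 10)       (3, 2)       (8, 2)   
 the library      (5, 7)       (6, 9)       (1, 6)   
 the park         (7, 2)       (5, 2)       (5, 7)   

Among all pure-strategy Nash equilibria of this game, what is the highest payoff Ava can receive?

Both the café is a pure NE (Ava: 8 ≥ 7; Ben: 10 ≥ 2). Ava gets 8.
Both the library is a pure NE (Ava: 6 ≥ 5; Ben: 9 ≥ 7). Ava gets 6.
Every other cell has a profitable deviation for at least one player. Highest of {8, 6} is 8.

8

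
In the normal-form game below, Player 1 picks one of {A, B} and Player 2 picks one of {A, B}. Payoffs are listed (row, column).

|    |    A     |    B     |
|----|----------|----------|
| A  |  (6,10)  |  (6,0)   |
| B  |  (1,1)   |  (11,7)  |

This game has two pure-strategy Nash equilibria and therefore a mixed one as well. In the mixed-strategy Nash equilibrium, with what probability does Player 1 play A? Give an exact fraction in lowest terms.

Player 1's mix p on A must make Player 2 indifferent between A and B.
Player 2's payoff from A: 10p + 1(1−p). From B: 0p + 7(1−p).
Set equal: 10p = 6(1−p) → p = 6/16 = 3/8.

3/8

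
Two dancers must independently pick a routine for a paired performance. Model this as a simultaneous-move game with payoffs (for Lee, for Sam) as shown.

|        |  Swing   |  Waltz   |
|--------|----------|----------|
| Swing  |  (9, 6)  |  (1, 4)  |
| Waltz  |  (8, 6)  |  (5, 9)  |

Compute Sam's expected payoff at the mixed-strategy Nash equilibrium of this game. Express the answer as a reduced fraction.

6

Lee mixes with probability p on Swing, chosen so Sam is indifferent: 6p + 6(1−p) = 4p + 9(1−p) gives p = 3/5.
Sam's expected payoff is 6·3/5 + 6·2/5 = 6.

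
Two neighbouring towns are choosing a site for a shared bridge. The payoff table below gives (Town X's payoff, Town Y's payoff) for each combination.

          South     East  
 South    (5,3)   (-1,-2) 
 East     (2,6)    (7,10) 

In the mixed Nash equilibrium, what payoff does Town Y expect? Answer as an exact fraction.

14/3

Town X mixes with probability p on South, chosen so Town Y is indifferent: 3p + 6(1−p) = (-2)p + 10(1−p) gives p = 4/9.
Town Y's expected payoff is 3·4/9 + 6·5/9 = 14/3.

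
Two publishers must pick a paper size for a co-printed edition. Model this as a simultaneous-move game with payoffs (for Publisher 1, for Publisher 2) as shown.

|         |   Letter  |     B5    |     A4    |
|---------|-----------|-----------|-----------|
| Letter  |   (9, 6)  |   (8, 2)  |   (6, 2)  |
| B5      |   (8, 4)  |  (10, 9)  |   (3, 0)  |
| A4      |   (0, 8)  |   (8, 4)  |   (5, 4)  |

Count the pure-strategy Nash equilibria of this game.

Both Letter: Publisher 1 gets 9 (best alternative 8); Publisher 2 gets 6 (best alternative 2). Neither deviates — NE.
Both B5: Publisher 1 gets 10 (best alternative 8); Publisher 2 gets 9 (best alternative 4). Neither deviates — NE.
Both A4 is not a NE: Publisher 1 would switch to Letter (6 > 5).
No other cell survives both best-response checks, so there are 2 pure NE.

2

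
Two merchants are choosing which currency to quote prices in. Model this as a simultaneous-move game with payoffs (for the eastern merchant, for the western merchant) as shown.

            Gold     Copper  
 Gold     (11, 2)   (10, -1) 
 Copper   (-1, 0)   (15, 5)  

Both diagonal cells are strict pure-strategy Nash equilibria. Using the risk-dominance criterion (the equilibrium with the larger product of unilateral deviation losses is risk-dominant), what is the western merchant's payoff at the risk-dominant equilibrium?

At both Gold: the eastern merchant loses 11 − (-1) = 12 by deviating; the western merchant loses 2 − (-1) = 3. Product = 12·3 = 36.
At both Copper: the eastern merchant loses 15 − 10 = 5 by deviating; the western merchant loses 5 − 0 = 5. Product = 5·5 = 25.
36 > 25, so both Gold is risk-dominant. The western merchant's payoff there is 2.

2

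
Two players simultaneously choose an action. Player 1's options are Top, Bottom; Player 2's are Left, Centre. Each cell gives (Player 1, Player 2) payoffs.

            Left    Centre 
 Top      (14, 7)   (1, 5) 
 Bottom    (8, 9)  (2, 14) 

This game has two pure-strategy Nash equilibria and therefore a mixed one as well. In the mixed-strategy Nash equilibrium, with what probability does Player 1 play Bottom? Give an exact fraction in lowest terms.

Player 1's mix p on Top must make Player 2 indifferent between Left and Centre.
Player 2's payoff from Left: 7p + 9(1−p). From Centre: 5p + 14(1−p).
Set equal: 2p = 5(1−p) → p = 5/7.
Probability on Bottom is 1 − 5/7 = 2/7.

2/7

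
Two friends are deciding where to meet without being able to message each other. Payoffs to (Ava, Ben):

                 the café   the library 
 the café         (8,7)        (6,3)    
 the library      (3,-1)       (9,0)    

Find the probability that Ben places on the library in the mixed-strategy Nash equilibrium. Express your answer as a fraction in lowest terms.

Ben's mix q on the café must make Ava indifferent between the café and the library.
Ava's payoff from the café: 8q + 6(1−q). From the library: 3q + 9(1−q).
Set equal: 5q = 3(1−q) → q = 3/8.
Probability on the library is 1 − 3/8 = 5/8.

5/8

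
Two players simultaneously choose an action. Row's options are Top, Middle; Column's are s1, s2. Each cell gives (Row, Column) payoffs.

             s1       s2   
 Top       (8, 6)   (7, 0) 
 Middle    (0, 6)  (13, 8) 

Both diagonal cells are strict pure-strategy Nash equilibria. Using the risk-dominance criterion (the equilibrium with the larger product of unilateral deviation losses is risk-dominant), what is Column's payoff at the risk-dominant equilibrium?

6

At (Top, s1): Row loses 8 − 0 = 8 by deviating; Column loses 6 − 0 = 6. Product = 8·6 = 48.
At (Middle, s2): Row loses 13 − 7 = 6 by deviating; Column loses 8 − 6 = 2. Product = 6·2 = 12.
48 > 12, so (Top, s1) is risk-dominant. Column's payoff there is 6.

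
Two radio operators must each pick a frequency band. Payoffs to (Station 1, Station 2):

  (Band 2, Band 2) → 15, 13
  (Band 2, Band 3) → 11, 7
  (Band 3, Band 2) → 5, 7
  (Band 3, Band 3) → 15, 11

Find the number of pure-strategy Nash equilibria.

2

Both Band 2: Station 1 gets 15 (best alternative 5); Station 2 gets 13 (best alternative 7). Neither deviates — NE.
Both Band 3: Station 1 gets 15 (best alternative 11); Station 2 gets 11 (best alternative 7). Neither deviates — NE.
(Band 3, Band 2) is not a NE: Station 1 would switch to Band 2 (15 > 5).
No other cell survives both best-response checks, so there are 2 pure NE.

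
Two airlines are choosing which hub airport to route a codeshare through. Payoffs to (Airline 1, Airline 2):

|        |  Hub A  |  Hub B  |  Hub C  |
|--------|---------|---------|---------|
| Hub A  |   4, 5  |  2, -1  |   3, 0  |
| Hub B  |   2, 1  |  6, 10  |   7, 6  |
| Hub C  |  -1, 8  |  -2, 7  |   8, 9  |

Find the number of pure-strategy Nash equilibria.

3

Both Hub A: Airline 1 gets 4 (best alternative 2); Airline 2 gets 5 (best alternative 0). Neither deviates — NE.
Both Hub B: Airline 1 gets 6 (best alternative 2); Airline 2 gets 10 (best alternative 6). Neither deviates — NE.
Both Hub C: Airline 1 gets 8 (best alternative 7); Airline 2 gets 9 (best alternative 8). Neither deviates — NE.
(Hub B, Hub A) is not a NE: Airline 1 would switch to Hub A (4 > 2).
No other cell survives both best-response checks, so there are 3 pure NE.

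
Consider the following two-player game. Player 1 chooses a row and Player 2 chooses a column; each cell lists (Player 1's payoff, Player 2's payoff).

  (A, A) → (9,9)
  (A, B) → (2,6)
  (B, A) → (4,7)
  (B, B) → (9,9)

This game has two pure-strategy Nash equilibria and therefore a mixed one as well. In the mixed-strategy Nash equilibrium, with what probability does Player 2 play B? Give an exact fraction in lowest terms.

Player 2's mix q on A must make Player 1 indifferent between A and B.
Player 1's payoff from A: 9q + 2(1−q). From B: 4q + 9(1−q).
Set equal: 5q = 7(1−q) → q = 7/12.
Probability on B is 1 − 7/12 = 5/12.

5/12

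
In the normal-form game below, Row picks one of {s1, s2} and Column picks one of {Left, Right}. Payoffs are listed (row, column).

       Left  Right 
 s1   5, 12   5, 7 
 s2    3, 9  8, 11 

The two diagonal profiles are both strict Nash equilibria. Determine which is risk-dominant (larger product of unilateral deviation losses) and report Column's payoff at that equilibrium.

At (s1, Left): Row loses 5 − 3 = 2 by deviating; Column loses 12 − 7 = 5. Product = 2·5 = 10.
At (s2, Right): Row loses 8 − 5 = 3 by deviating; Column loses 11 − 9 = 2. Product = 3·2 = 6.
10 > 6, so (s1, Left) is risk-dominant. Column's payoff there is 12.

12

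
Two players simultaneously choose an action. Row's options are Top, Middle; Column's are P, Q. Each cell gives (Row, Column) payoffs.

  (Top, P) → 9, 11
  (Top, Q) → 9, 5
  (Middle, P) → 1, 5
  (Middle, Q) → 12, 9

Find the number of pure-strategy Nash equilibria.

(Top, P): Row gets 9 (best alternative 1); Column gets 11 (best alternative 5). Neither deviates — NE.
(Middle, Q): Row gets 12 (best alternative 9); Column gets 9 (best alternative 5). Neither deviates — NE.
(Top, Q) is not a NE: Row would switch to Middle (12 > 9).
No other cell survives both best-response checks, so there are 2 pure NE.

2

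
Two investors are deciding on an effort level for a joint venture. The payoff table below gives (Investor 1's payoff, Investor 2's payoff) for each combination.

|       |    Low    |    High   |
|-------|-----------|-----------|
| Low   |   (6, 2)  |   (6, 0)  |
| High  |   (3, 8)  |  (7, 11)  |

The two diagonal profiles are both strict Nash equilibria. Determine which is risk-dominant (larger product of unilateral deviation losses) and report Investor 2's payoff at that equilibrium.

At both Low: Investor 1 loses 6 − 3 = 3 by deviating; Investor 2 loses 2 − 0 = 2. Product = 3·2 = 6.
At both High: Investor 1 loses 7 − 6 = 1 by deviating; Investor 2 loses 11 − 8 = 3. Product = 1·3 = 3.
6 > 3, so both Low is risk-dominant. Investor 2's payoff there is 2.

2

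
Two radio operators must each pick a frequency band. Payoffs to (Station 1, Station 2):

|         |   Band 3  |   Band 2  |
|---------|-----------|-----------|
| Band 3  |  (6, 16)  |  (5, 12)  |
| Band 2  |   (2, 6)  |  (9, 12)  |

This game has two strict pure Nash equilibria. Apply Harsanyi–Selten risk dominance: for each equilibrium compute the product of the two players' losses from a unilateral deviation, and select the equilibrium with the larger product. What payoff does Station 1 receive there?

At both Band 3: Station 1 loses 6 − 2 = 4 by deviating; Station 2 loses 16 − 12 = 4. Product = 4·4 = 16.
At both Band 2: Station 1 loses 9 − 5 = 4 by deviating; Station 2 loses 12 − 6 = 6. Product = 4·6 = 24.
24 > 16, so both Band 2 is risk-dominant. Station 1's payoff there is 9.

9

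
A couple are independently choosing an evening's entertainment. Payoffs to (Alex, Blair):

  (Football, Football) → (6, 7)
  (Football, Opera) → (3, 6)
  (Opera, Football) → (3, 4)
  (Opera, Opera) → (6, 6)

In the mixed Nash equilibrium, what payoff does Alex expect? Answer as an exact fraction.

9/2

Blair mixes with probability q on Football, chosen so Alex is indifferent: 6q + 3(1−q) = 3q + 6(1−q) gives q = 1/2.
Alex's expected payoff (from either row, since indifferent) is 6·1/2 + 3·1/2 = 9/2.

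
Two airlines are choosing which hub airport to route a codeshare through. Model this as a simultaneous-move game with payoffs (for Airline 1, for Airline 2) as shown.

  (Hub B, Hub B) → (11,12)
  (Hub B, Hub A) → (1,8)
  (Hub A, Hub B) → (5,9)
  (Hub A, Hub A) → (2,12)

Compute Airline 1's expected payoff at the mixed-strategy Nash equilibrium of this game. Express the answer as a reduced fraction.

17/7

Airline 2 mixes with probability q on Hub B, chosen so Airline 1 is indifferent: 11q + 1(1−q) = 5q + 2(1−q) gives q = 1/7.
Airline 1's expected payoff (from either row, since indifferent) is 11·1/7 + 1·6/7 = 17/7.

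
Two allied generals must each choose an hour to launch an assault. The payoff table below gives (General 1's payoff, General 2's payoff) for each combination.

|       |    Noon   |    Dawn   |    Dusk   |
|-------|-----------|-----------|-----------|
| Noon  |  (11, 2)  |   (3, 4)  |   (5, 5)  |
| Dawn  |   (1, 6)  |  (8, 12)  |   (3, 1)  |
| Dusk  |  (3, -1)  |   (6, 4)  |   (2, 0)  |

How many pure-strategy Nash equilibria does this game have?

2

(Noon, Dusk): General 1 gets 5 (best alternative 3); General 2 gets 5 (best alternative 4). Neither deviates — NE.
Both Dawn: General 1 gets 8 (best alternative 6); General 2 gets 12 (best alternative 6). Neither deviates — NE.
Both Noon is not a NE: General 2 would switch to Dusk (5 > 2).
No other cell survives both best-response checks, so there are 2 pure NE.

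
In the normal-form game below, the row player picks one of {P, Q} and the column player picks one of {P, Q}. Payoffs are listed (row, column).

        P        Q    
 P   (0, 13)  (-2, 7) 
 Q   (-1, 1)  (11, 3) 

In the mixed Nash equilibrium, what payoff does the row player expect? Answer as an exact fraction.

The column player mixes with probability q on P, chosen so the row player is indifferent: 0q + (-2)(1−q) = (-1)q + 11(1−q) gives q = 13/14.
The row player's expected payoff (from either row, since indifferent) is 0·13/14 + (-2)·1/14 = -1/7.

-1/7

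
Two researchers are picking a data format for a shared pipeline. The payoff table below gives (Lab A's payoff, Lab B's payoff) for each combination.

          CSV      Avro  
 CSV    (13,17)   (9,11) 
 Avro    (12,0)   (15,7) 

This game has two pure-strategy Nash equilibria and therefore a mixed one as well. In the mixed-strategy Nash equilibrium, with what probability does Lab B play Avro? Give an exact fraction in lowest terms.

Lab B's mix q on CSV must make Lab A indifferent between CSV and Avro.
Lab A's payoff from CSV: 13q + 9(1−q). From Avro: 12q + 15(1−q).
Set equal: 1q = 6(1−q) → q = 6/7.
Probability on Avro is 1 − 6/7 = 1/7.

1/7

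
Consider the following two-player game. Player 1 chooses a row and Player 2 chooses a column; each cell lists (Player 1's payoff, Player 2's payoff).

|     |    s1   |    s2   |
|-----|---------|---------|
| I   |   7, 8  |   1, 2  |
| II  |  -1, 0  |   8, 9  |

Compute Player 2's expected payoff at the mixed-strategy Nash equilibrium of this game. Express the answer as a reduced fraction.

24/5

Player 1 mixes with probability p on I, chosen so Player 2 is indifferent: 8p + 0(1−p) = 2p + 9(1−p) gives p = 3/5.
Player 2's expected payoff is 8·3/5 + 0·2/5 = 24/5.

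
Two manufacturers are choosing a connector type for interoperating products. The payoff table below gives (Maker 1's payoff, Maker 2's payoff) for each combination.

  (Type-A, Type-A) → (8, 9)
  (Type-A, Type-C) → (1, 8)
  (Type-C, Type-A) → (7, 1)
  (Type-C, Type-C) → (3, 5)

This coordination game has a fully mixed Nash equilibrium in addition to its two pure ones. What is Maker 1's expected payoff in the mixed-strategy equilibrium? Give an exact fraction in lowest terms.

Maker 2 mixes with probability q on Type-A, chosen so Maker 1 is indifferent: 8q + 1(1−q) = 7q + 3(1−q) gives q = 2/3.
Maker 1's expected payoff (from either row, since indifferent) is 8·2/3 + 1·1/3 = 17/3.

17/3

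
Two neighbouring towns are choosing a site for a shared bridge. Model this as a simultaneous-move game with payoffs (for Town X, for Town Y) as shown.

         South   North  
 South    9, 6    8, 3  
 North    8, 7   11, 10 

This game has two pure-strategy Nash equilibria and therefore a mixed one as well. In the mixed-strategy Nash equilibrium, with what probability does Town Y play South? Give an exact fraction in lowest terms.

Town Y's mix q on South must make Town X indifferent between South and North.
Town X's payoff from South: 9q + 8(1−q). From North: 8q + 11(1−q).
Set equal: 1q = 3(1−q) → q = 3/4.

3/4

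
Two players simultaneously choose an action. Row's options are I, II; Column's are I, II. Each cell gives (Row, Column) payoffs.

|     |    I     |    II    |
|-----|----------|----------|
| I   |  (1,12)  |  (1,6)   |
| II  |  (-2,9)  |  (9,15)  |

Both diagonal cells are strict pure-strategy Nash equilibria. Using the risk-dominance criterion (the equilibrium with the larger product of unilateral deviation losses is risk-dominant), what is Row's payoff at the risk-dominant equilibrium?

9

At both I: Row loses 1 − (-2) = 3 by deviating; Column loses 12 − 6 = 6. Product = 3·6 = 18.
At both II: Row loses 9 − 1 = 8 by deviating; Column loses 15 − 9 = 6. Product = 8·6 = 48.
48 > 18, so both II is risk-dominant. Row's payoff there is 9.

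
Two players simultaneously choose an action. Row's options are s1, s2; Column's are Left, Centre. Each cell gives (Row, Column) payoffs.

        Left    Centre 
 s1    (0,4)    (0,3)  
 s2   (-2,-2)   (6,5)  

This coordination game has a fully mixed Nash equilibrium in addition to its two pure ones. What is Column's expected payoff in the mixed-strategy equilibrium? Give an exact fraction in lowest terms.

13/4

Row mixes with probability p on s1, chosen so Column is indifferent: 4p + (-2)(1−p) = 3p + 5(1−p) gives p = 7/8.
Column's expected payoff is 4·7/8 + (-2)·1/8 = 13/4.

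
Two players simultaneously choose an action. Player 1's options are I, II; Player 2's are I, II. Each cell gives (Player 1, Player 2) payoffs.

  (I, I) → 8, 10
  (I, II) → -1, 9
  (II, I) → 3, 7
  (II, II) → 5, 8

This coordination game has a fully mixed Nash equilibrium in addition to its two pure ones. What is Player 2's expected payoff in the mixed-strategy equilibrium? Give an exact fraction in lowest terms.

17/2

Player 1 mixes with probability p on I, chosen so Player 2 is indifferent: 10p + 7(1−p) = 9p + 8(1−p) gives p = 1/2.
Player 2's expected payoff is 10·1/2 + 7·1/2 = 17/2.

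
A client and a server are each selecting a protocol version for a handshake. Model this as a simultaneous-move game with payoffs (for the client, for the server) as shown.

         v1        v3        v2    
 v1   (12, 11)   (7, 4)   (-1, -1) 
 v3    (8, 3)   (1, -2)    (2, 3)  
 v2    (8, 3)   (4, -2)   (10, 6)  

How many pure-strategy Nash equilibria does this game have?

2

Both v1: the client gets 12 (best alternative 8); the server gets 11 (best alternative 4). Neither deviates — NE.
Both v2: the client gets 10 (best alternative 2); the server gets 6 (best alternative 3). Neither deviates — NE.
Both v3 is not a NE: the client would switch to v1 (7 > 1).
No other cell survives both best-response checks, so there are 2 pure NE.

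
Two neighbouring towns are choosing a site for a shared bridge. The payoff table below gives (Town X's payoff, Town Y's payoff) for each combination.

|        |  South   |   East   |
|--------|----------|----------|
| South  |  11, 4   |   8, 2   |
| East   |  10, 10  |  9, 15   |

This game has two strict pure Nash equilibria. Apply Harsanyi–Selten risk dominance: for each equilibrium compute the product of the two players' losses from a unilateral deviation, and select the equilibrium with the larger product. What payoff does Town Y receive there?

15

At both South: Town X loses 11 − 10 = 1 by deviating; Town Y loses 4 − 2 = 2. Product = 1·2 = 2.
At both East: Town X loses 9 − 8 = 1 by deviating; Town Y loses 15 − 10 = 5. Product = 1·5 = 5.
5 > 2, so both East is risk-dominant. Town Y's payoff there is 15.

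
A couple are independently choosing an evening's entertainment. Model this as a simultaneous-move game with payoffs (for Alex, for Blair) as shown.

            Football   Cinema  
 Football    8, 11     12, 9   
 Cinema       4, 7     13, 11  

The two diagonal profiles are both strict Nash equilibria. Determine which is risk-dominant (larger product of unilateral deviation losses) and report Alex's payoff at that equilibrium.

At both Football: Alex loses 8 − 4 = 4 by deviating; Blair loses 11 − 9 = 2. Product = 4·2 = 8.
At both Cinema: Alex loses 13 − 12 = 1 by deviating; Blair loses 11 − 7 = 4. Product = 1·4 = 4.
8 > 4, so both Football is risk-dominant. Alex's payoff there is 8.

8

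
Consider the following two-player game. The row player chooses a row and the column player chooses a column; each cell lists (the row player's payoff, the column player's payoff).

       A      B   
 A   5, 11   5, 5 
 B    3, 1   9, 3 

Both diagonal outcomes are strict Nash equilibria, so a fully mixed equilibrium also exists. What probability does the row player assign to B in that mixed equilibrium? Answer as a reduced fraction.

The row player's mix p on A must make the column player indifferent between A and B.
The column player's payoff from A: 11p + 1(1−p). From B: 5p + 3(1−p).
Set equal: 6p = 2(1−p) → p = 2/8 = 1/4.
Probability on B is 1 − 1/4 = 3/4.

3/4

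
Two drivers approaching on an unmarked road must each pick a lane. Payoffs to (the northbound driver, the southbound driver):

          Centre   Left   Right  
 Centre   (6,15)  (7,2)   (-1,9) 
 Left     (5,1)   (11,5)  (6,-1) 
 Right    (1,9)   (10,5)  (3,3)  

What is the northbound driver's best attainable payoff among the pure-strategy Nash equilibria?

11

Both Centre is a pure NE (the northbound driver: 6 ≥ 5; the southbound driver: 15 ≥ 9). The northbound driver gets 6.
Both Left is a pure NE (the northbound driver: 11 ≥ 10; the southbound driver: 5 ≥ 1). The northbound driver gets 11.
Every other cell has a profitable deviation for at least one player. Highest of {6, 11} is 11.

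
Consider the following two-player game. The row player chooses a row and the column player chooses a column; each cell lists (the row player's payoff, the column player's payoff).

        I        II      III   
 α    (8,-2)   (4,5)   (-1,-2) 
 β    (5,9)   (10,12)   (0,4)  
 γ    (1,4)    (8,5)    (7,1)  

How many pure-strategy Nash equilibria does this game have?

1

(β, II): the row player gets 10 (best alternative 8); the column player gets 12 (best alternative 9). Neither deviates — NE.
(α, I) is not a NE: the column player would switch to II (5 > -2).
No other cell survives both best-response checks, so there is 1 pure NE.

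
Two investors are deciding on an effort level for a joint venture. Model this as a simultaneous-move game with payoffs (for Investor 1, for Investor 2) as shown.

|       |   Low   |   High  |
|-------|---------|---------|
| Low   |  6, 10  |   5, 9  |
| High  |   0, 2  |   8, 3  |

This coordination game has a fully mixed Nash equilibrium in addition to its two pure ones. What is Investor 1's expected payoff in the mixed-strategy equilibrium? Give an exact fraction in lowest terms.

Investor 2 mixes with probability q on Low, chosen so Investor 1 is indifferent: 6q + 5(1−q) = 0q + 8(1−q) gives q = 1/3.
Investor 1's expected payoff (from either row, since indifferent) is 6·1/3 + 5·2/3 = 16/3.

16/3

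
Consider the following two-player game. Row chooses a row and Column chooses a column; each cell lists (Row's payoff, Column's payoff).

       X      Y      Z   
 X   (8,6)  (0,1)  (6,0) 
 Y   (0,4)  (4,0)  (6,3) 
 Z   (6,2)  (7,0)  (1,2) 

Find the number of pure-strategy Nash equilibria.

Both X: Row gets 8 (best alternative 6); Column gets 6 (best alternative 1). Neither deviates — NE.
Both Z is not a NE: Row would switch to X (6 > 1).
No other cell survives both best-response checks, so there is 1 pure NE.

1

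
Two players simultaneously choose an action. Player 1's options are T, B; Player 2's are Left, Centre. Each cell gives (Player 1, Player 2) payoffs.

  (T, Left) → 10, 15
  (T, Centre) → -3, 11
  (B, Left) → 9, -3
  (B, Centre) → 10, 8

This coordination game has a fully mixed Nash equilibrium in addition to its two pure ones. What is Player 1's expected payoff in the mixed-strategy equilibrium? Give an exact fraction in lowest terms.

127/14

Player 2 mixes with probability q on Left, chosen so Player 1 is indifferent: 10q + (-3)(1−q) = 9q + 10(1−q) gives q = 13/14.
Player 1's expected payoff (from either row, since indifferent) is 10·13/14 + (-3)·1/14 = 127/14.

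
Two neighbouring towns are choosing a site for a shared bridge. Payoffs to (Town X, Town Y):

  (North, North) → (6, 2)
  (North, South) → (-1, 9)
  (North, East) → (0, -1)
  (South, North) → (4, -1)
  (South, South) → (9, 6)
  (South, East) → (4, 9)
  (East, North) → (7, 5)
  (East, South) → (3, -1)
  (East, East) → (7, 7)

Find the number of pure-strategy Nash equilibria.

1

Both East: Town X gets 7 (best alternative 4); Town Y gets 7 (best alternative 5). Neither deviates — NE.
Both South is not a NE: Town Y would switch to East (9 > 6).
No other cell survives both best-response checks, so there is 1 pure NE.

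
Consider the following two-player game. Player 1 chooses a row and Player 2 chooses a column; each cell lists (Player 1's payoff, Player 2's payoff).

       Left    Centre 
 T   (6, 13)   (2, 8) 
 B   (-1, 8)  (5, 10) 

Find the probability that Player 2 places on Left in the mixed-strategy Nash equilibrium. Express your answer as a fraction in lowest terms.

3/10

Player 2's mix q on Left must make Player 1 indifferent between T and B.
Player 1's payoff from T: 6q + 2(1−q). From B: (-1)q + 5(1−q).
Set equal: 7q = 3(1−q) → q = 3/10.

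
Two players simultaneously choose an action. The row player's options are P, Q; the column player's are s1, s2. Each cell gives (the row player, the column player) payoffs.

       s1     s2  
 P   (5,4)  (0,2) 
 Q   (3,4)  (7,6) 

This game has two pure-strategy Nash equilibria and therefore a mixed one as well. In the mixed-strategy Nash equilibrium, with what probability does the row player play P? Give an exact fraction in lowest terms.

The row player's mix p on P must make the column player indifferent between s1 and s2.
The column player's payoff from s1: 4p + 4(1−p). From s2: 2p + 6(1−p).
Set equal: 2p = 2(1−p) → p = 2/4 = 1/2.

1/2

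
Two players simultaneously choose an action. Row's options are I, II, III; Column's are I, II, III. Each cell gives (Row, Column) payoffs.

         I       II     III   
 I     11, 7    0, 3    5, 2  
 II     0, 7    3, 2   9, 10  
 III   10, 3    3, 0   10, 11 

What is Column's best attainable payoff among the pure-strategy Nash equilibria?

Both I is a pure NE (Row: 11 ≥ 10; Column: 7 ≥ 3). Column gets 7.
Both III is a pure NE (Row: 10 ≥ 9; Column: 11 ≥ 3). Column gets 11.
Every other cell has a profitable deviation for at least one player. Highest of {7, 11} is 11.

11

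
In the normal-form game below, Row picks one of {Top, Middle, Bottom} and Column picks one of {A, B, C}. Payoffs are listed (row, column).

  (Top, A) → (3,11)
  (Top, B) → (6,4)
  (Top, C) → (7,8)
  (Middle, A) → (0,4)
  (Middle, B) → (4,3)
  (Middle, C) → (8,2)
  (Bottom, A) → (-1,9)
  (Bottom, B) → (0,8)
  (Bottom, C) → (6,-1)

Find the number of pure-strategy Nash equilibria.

(Top, A): Row gets 3 (best alternative 0); Column gets 11 (best alternative 8). Neither deviates — NE.
(Middle, B) is not a NE: Row would switch to Top (6 > 4).
No other cell survives both best-response checks, so there is 1 pure NE.

1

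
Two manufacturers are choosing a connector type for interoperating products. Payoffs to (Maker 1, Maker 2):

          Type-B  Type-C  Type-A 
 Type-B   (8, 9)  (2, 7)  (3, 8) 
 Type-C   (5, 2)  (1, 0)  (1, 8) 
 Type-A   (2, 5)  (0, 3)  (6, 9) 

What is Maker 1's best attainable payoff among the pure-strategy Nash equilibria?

Both Type-B is a pure NE (Maker 1: 8 ≥ 5; Maker 2: 9 ≥ 8). Maker 1 gets 8.
Both Type-A is a pure NE (Maker 1: 6 ≥ 3; Maker 2: 9 ≥ 5). Maker 1 gets 6.
Every other cell has a profitable deviation for at least one player. Highest of {8, 6} is 8.

8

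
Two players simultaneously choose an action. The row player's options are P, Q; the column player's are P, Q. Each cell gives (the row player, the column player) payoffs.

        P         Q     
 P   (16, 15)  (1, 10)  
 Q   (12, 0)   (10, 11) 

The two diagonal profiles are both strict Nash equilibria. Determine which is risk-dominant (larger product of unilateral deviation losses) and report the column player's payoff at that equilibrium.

11

At both P: the row player loses 16 − 12 = 4 by deviating; the column player loses 15 − 10 = 5. Product = 4·5 = 20.
At both Q: the row player loses 10 − 1 = 9 by deviating; the column player loses 11 − 0 = 11. Product = 9·11 = 99.
99 > 20, so both Q is risk-dominant. The column player's payoff there is 11.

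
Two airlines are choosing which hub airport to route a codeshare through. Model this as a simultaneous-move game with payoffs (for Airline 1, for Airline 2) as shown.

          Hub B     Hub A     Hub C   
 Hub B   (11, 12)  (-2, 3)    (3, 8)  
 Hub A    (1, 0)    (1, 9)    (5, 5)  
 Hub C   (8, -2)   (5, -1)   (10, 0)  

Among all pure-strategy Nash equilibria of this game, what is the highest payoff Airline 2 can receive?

12

Both Hub B is a pure NE (Airline 1: 11 ≥ 8; Airline 2: 12 ≥ 8). Airline 2 gets 12.
Both Hub C is a pure NE (Airline 1: 10 ≥ 5; Airline 2: 0 ≥ -1). Airline 2 gets 0.
Every other cell has a profitable deviation for at least one player. Highest of {12, 0} is 12.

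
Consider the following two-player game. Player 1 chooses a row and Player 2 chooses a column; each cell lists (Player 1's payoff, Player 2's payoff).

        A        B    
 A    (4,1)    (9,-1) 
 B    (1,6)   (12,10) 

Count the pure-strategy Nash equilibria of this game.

2

Both A: Player 1 gets 4 (best alternative 1); Player 2 gets 1 (best alternative -1). Neither deviates — NE.
Both B: Player 1 gets 12 (best alternative 9); Player 2 gets 10 (best alternative 6). Neither deviates — NE.
(A, B) is not a NE: Player 1 would switch to B (12 > 9).
No other cell survives both best-response checks, so there are 2 pure NE.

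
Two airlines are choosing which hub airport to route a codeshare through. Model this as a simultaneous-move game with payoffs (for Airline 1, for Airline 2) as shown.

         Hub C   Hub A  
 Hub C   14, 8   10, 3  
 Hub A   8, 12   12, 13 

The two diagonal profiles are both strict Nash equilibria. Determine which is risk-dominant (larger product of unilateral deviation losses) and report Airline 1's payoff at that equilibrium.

14

At both Hub C: Airline 1 loses 14 − 8 = 6 by deviating; Airline 2 loses 8 − 3 = 5. Product = 6·5 = 30.
At both Hub A: Airline 1 loses 12 − 10 = 2 by deviating; Airline 2 loses 13 − 12 = 1. Product = 2·1 = 2.
30 > 2, so both Hub C is risk-dominant. Airline 1's payoff there is 14.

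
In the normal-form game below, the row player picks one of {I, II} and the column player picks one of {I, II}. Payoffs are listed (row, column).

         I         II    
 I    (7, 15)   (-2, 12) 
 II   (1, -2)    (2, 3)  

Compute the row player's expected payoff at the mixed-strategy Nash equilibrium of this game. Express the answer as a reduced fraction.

8/5

The column player mixes with probability q on I, chosen so the row player is indifferent: 7q + (-2)(1−q) = 1q + 2(1−q) gives q = 2/5.
The row player's expected payoff (from either row, since indifferent) is 7·2/5 + (-2)·3/5 = 8/5.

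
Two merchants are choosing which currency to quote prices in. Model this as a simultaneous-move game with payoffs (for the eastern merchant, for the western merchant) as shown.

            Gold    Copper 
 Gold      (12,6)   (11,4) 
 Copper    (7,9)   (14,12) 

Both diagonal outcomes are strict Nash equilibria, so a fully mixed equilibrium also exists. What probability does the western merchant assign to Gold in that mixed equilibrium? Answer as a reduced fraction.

The western merchant's mix q on Gold must make the eastern merchant indifferent between Gold and Copper.
The eastern merchant's payoff from Gold: 12q + 11(1−q). From Copper: 7q + 14(1−q).
Set equal: 5q = 3(1−q) → q = 3/8.

3/8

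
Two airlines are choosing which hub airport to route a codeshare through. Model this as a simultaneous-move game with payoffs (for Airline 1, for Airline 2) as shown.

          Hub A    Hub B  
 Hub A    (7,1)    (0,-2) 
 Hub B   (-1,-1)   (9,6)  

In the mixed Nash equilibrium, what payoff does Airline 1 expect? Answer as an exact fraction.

Airline 2 mixes with probability q on Hub A, chosen so Airline 1 is indifferent: 7q + 0(1−q) = (-1)q + 9(1−q) gives q = 9/17.
Airline 1's expected payoff (from either row, since indifferent) is 7·9/17 + 0·8/17 = 63/17.

63/17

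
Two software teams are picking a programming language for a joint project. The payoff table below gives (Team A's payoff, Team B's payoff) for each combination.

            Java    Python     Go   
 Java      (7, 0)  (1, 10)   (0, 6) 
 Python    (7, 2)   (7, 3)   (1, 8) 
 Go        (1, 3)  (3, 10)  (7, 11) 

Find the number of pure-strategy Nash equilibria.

1

Both Go: Team A gets 7 (best alternative 1); Team B gets 11 (best alternative 10). Neither deviates — NE.
Both Java is not a NE: Team B would switch to Python (10 > 0).
No other cell survives both best-response checks, so there is 1 pure NE.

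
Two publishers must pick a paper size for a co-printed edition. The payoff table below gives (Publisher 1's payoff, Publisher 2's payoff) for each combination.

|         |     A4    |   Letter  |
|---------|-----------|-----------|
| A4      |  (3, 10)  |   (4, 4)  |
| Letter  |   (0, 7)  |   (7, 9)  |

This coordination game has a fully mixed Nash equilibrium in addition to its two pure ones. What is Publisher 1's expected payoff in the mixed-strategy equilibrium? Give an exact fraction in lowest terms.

Publisher 2 mixes with probability q on A4, chosen so Publisher 1 is indifferent: 3q + 4(1−q) = 0q + 7(1−q) gives q = 1/2.
Publisher 1's expected payoff (from either row, since indifferent) is 3·1/2 + 4·1/2 = 7/2.

7/2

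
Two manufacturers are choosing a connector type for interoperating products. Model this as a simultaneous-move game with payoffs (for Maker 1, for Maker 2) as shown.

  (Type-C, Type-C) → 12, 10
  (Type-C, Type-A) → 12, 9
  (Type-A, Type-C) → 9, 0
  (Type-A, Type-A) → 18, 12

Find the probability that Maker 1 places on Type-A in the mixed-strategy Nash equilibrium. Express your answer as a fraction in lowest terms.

1/13

Maker 1's mix p on Type-C must make Maker 2 indifferent between Type-C and Type-A.
Maker 2's payoff from Type-C: 10p + 0(1−p). From Type-A: 9p + 12(1−p).
Set equal: 1p = 12(1−p) → p = 12/13.
Probability on Type-A is 1 − 12/13 = 1/13.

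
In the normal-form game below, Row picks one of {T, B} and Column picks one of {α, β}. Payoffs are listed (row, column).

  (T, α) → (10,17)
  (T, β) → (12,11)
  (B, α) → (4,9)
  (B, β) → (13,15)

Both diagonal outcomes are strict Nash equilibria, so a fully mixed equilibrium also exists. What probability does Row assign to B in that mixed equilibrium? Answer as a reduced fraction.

Row's mix p on T must make Column indifferent between α and β.
Column's payoff from α: 17p + 9(1−p). From β: 11p + 15(1−p).
Set equal: 6p = 6(1−p) → p = 6/12 = 1/2.
Probability on B is 1 − 1/2 = 1/2.

1/2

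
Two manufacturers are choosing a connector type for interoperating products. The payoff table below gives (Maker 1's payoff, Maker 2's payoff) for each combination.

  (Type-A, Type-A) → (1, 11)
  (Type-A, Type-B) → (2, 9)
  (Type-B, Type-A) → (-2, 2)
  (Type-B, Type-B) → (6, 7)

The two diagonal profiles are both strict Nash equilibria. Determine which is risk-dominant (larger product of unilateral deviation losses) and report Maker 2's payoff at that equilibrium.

7

At both Type-A: Maker 1 loses 1 − (-2) = 3 by deviating; Maker 2 loses 11 − 9 = 2. Product = 3·2 = 6.
At both Type-B: Maker 1 loses 6 − 2 = 4 by deviating; Maker 2 loses 7 − 2 = 5. Product = 4·5 = 20.
20 > 6, so both Type-B is risk-dominant. Maker 2's payoff there is 7.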